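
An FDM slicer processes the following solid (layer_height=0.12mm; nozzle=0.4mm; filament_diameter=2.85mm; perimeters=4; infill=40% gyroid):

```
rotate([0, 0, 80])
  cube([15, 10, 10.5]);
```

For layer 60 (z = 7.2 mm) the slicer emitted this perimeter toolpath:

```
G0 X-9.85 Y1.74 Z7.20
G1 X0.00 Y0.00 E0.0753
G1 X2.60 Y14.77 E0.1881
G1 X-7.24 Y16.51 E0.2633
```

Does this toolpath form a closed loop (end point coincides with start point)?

Start point (G0): (-9.85, 1.74). End point (last G1): the path does not return to the start — open.

no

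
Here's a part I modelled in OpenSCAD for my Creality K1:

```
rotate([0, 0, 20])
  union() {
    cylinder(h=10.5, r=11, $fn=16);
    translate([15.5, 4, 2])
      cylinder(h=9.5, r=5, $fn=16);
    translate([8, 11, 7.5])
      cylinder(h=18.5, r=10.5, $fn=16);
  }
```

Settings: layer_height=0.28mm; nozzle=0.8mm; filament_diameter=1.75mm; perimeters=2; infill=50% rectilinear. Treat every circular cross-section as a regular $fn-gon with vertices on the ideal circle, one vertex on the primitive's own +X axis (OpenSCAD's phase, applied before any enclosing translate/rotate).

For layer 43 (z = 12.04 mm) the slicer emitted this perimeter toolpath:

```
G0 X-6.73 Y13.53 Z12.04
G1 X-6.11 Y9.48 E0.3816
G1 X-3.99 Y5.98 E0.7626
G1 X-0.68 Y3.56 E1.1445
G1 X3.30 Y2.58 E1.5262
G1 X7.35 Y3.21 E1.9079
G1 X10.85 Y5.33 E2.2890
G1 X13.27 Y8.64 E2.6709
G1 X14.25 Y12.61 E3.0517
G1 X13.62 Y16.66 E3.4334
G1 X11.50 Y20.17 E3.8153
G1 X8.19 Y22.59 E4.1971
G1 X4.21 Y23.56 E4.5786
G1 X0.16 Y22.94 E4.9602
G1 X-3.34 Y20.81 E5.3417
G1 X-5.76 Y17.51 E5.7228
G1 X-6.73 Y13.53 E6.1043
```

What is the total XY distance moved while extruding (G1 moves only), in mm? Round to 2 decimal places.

65.55 mm

Sum the Euclidean lengths of each G1 segment: total = 65.55 mm.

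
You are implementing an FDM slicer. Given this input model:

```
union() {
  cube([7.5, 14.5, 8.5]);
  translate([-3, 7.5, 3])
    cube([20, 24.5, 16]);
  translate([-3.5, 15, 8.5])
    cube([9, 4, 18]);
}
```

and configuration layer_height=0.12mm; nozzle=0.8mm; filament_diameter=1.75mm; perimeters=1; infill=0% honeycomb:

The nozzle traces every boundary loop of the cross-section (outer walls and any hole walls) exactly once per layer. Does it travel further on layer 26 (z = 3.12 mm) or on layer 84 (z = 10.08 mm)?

Layer 26 (z = 3.12): the cube is present — its section is the full 7.5×14.5 rectangle (perimeter 44.00 mm); the cube at (-3, 7.5) is present — its section is the full 20×24.5 rectangle (perimeter 89.00 mm); the cube at (-3.5, 15) is not intersected at this z (z outside [8.5, 26.5]); Taking the union: the regions partially overlap (shared area 52.50 mm²), so the edge portions inside another operand are dropped and the merged outline is re-measured after clipping — boundary = 104.00 mm. So its perimeter = 104.00 mm. Layer 84 (z = 10.08): the cube is absent (z outside [0, 8.5]); the 20×24.5 cube at (-3, 7.5) contributes its full rectangle (perimeter 89.00 mm); the cube at (-3.5, 15) is present — its section is the full 9×4 rectangle (perimeter 26.00 mm); Merging all regions: the regions partially overlap (shared area 34.00 mm²), so the edge portions inside another operand are dropped and the merged outline is re-measured after clipping — boundary = 90.00 mm. So its perimeter = 90.00 mm. Layer 26 is larger (104.00 vs 90.00 mm).

layer 26 (z = 3.12 mm)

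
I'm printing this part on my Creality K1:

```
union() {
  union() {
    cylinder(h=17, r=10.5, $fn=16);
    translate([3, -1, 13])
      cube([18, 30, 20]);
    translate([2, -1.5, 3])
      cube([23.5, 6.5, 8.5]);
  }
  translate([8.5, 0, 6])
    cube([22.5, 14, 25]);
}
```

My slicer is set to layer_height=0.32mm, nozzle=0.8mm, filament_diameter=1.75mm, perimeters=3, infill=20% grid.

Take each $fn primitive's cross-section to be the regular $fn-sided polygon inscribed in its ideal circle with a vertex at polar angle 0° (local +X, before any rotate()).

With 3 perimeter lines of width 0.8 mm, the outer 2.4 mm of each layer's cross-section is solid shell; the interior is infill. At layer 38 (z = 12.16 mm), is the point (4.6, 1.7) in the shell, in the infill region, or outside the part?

At z = 12.16 mm: the cylinder: section is a regular 16-gon, circumradius r=10.5; the cube at (3, -1) does not reach this height (z outside [13, 33]); the cube at (2, -1.5) is absent (z outside [3, 11.5]); Combining (union): only the r=10.5 cylinder is present, so the union is just that shape — 1 connected region; the 22.5×14 cube at (8.5, 0) contributes its full rectangle; Combining (union): the regions partially overlap (shared area 7.51 mm²), so overlapping operands fuse into one piece — 1 connected region. Overall, the cross-section is a single solid region. The nearest boundary edge runs (7.42, 7.42)→(8.50, 5.82); distance from the point to it = 5.67 mm. The point is inside the cross-section and 5.67 mm from the nearest boundary — more than the 2.4 mm shell width (3 × 0.8), so it's in the infill interior.

infill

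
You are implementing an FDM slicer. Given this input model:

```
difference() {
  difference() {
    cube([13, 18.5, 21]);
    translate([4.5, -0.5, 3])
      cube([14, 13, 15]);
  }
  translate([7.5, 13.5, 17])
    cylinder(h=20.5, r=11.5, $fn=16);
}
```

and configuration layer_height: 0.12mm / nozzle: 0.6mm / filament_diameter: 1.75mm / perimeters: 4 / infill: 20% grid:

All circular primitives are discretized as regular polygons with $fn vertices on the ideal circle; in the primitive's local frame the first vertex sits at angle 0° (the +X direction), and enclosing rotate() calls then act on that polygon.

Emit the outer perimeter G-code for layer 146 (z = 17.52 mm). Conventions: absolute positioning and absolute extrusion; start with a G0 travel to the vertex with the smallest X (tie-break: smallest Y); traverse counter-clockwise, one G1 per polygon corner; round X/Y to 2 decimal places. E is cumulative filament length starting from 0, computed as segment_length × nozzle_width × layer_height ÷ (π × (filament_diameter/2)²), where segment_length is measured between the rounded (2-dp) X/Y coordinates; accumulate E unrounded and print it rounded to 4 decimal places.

G0 X0.00 Y0.00 Z17.52
G1 X4.50 Y0.00 E0.1347
G1 X4.50 Y2.60 E0.2125
G1 X3.10 Y2.88 E0.2553
G1 X0.00 Y4.95 E0.3669
G1 X0.00 Y0.00 E0.5150

At z = 17.52 mm: the cube (footprint 13×18.5) is included at this height; the cube at (4.5, -0.5) is present — its section is the full 14×13 rectangle; Subtracting the remaining from the first: starting from the 13×18.5 cube, the 14×13 cube at (4.5, -0.5) partially overlaps it — only the 106.25 mm² overlap (of its 182.00 mm²) is removed, clipping the outline — 1 connected region; the r=11.5 cylinder at (7.5, 13.5) contributes a regular 16-gon of circumradius 11.5; Taking the first minus the rest: starting from the result so far, the r=11.5 cylinder at (7.5, 13.5) partially overlaps it — only the 118.30 mm² overlap (of its 404.88 mm²) is removed, clipping the outline — 1 connected region. The outline is a single polygon with 5 vertices. Extrusion per mm of travel: 0.6 × 0.12 / (π × 0.875²) = 0.029934. Accumulating E over each segment gives final E = 0.5150.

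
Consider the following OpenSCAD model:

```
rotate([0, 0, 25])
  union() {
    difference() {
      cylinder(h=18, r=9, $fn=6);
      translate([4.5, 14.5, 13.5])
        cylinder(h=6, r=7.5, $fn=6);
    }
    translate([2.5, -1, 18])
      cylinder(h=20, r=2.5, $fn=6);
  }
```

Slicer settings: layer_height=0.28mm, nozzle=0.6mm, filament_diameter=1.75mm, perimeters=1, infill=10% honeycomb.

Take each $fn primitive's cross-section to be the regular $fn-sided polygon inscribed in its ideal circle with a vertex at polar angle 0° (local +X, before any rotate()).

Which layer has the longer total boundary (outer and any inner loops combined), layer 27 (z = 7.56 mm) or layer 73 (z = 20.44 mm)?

layer 27 (z = 7.56 mm)

Layer 27 (z = 7.56): the r=9 cylinder gives a regular 6-gon of circumradius 9 (constant along its height) (perimeter = 2·6·9.000·sin(180°/6) = 54.00 mm); the cylinder at (4.5, 14.5) is not intersected at this z (z outside [13.5, 19.5]); Subtracting the remaining from the first: none of the subtracted shapes is present at this height, so the r=9 cylinder is unchanged — boundary = 54.00 mm; the cylinder at (2.5, -1) does not reach this height (z outside [18, 38]); Combining (union): only the result so far is present, so the union is just that shape — boundary = 54.00 mm; (whole slice rotated 25° about Z — lengths, areas and connectivity unchanged). So its perimeter = 54.00 mm. Layer 73 (z = 20.44): the cylinder does not reach this height (z outside [0, 18]); the cylinder at (4.5, 14.5) is not intersected at this z (z outside [13.5, 19.5]); After the difference (first − rest): the first operand is absent here, so nothing remains; the r=2.5 cylinder at (2.5, -1) contributes a regular 6-gon of circumradius 2.5 (perimeter = 2·6·2.500·sin(180°/6) = 15.00 mm); Merging all regions: only the r=2.5 cylinder at (2.5, -1) is present, so the union is just that shape — boundary = 15.00 mm; (rotated 25° about Z; rotation is an isometry so areas/perimeters/island counts are preserved). So its perimeter = 15.00 mm. Layer 27 is larger (54.00 vs 15.00 mm).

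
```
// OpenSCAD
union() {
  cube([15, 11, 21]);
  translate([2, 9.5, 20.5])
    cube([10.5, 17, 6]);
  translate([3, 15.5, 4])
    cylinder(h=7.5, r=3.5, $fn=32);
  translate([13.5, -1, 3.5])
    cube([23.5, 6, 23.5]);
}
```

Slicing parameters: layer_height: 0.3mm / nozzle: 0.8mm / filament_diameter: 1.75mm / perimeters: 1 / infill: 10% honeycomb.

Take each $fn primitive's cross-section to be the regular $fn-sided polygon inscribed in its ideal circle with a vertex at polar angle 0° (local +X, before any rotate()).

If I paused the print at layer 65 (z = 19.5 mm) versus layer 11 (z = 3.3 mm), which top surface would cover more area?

Layer 65 (z = 19.5): the cube is present — its section is the full 15×11 rectangle (area 165.00 mm²); the cube at (2, 9.5) is not intersected at this z (z outside [20.5, 26.5]); the cylinder at (3, 15.5) is absent (z outside [4, 11.5]); the cube at (13.5, -1) is present — its section is the full 23.5×6 rectangle (area 141.00 mm²); Taking the union: the regions partially overlap — summed areas 306.00 mm² minus the doubly-counted overlap 7.50 mm² gives 298.50 mm² — area = 298.50 mm². So its area = 298.50 mm². Layer 11 (z = 3.3): the 15×11 cube contributes its full rectangle (area 165.00 mm²); the cube at (2, 9.5) is not intersected at this z (z outside [20.5, 26.5]); the cylinder at (3, 15.5) is not intersected at this z (z outside [4, 11.5]); the cube at (13.5, -1) is absent (z outside [3.5, 27]); Taking the union: only the 15×11 cube is present, so the union is just that shape — area = 165.00 mm². So its area = 165.00 mm². Layer 65 is larger (298.50 vs 165.00 mm²).

layer 65 (z = 19.5 mm)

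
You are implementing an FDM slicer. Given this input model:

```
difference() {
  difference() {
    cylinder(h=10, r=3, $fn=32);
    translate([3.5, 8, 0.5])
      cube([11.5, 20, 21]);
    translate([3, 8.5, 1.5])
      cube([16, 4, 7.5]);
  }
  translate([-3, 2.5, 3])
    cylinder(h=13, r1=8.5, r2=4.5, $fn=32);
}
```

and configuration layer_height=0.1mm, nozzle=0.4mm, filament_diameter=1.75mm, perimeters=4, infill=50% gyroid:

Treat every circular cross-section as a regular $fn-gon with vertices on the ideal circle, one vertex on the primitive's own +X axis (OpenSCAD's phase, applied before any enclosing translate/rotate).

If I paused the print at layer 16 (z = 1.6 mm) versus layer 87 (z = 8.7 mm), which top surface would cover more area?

Layer 16 (z = 1.6): the cylinder: section is a regular 32-gon, circumradius r=3 (area = (32/2)·3.000²·sin(360°/32) = 28.09 mm²); the 11.5×20 cube at (3.5, 8) contributes its full rectangle (area 230.00 mm²); the cube at (3, 8.5) is present — its section is the full 16×4 rectangle (area 64.00 mm²); After the difference (first − rest): starting from the r=3 cylinder (28.09 mm²), the 11.5×20 cube at (3.5, 8) misses the remaining region (no effect); the 16×4 cube at (3, 8.5) misses the remaining region (no effect) — area = 28.09 mm²; the cone at (-3, 2.5) does not reach this height (z outside [3, 16]); After the difference (first − rest): none of the subtracted shapes is present at this height, so that combined region is unchanged — area = 28.09 mm². So its area = 28.09 mm². Layer 87 (z = 8.7): the cylinder: section is a regular 32-gon, circumradius r=3 (area = (32/2)·3.000²·sin(360°/32) = 28.09 mm²); the cube at (3.5, 8) (footprint 11.5×20) is included at this height (area 230.00 mm²); the 16×4 cube at (3, 8.5) contributes its full rectangle (area 64.00 mm²); Taking the first minus the rest: starting from the r=3 cylinder (28.09 mm²), the 11.5×20 cube at (3.5, 8) misses the remaining region (no effect); the 16×4 cube at (3, 8.5) misses the remaining region (no effect) — area = 28.09 mm²; the cone at (-3, 2.5) (r1=8.5→r2=4.5) has section circumradius 6.746 here — a regular 32-gon (area = (32/2)·6.746²·sin(360°/32) = 142.06 mm²); After the difference (first − rest): starting from the result so far (28.09 mm²), the cone at (-3, 2.5) partially overlaps it — only the 27.79 mm² overlap (of its 142.06 mm²) is removed, clipping the outline — area = 0.30 mm². So its area = 0.30 mm². Layer 16 is larger (28.09 vs 0.30 mm²).

layer 16 (z = 1.6 mm)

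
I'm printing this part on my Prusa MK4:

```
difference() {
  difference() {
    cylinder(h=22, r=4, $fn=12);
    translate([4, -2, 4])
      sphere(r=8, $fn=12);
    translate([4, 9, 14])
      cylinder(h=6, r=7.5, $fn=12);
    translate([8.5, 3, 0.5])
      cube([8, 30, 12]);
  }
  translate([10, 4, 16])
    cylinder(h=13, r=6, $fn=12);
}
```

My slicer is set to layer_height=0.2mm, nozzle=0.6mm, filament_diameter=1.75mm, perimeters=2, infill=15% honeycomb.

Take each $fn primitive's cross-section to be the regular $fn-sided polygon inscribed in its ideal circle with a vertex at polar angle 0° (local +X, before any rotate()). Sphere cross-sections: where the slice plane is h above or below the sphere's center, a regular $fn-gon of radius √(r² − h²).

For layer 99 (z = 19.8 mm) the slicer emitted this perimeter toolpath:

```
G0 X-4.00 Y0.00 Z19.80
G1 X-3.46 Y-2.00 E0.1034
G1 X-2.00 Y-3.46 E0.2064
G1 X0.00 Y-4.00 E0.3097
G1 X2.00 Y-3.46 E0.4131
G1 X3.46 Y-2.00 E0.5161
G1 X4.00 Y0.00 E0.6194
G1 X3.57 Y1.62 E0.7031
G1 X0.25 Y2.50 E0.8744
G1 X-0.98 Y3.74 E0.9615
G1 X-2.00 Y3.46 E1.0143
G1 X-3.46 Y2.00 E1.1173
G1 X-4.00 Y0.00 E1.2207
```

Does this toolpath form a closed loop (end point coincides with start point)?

yes

Start point (G0): (-4.00, 0.00). End point (last G1): the path returns to the start — closed.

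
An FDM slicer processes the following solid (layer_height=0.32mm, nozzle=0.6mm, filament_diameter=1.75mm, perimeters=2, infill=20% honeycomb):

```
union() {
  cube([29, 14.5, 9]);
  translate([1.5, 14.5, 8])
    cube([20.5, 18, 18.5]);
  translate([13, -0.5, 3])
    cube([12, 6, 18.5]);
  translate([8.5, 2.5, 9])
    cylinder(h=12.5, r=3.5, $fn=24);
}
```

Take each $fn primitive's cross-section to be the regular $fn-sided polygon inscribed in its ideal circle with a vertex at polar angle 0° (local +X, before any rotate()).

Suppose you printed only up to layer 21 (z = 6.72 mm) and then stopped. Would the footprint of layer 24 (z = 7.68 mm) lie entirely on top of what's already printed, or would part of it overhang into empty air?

Compare the two slices. At z = 6.72: the 29×14.5 cube contributes its full rectangle (area 420.50 mm²); the cube at (1.5, 14.5) is absent (z outside [8, 26.5]); the cube at (13, -0.5) is present — its section is the full 12×6 rectangle (area 72.00 mm²); the cylinder at (8.5, 2.5) is not intersected at this z (z outside [9, 21.5]); Taking the union: the regions partially overlap — summed areas 492.50 mm² minus the doubly-counted overlap 66.00 mm² gives 426.50 mm² — area = 426.50 mm². At z = 7.68: the cube is present — its section is the full 29×14.5 rectangle (area 420.50 mm²); the cube at (1.5, 14.5) does not reach this height (z outside [8, 26.5]); the 12×6 cube at (13, -0.5) contributes its full rectangle (area 72.00 mm²); the cylinder at (8.5, 2.5) is absent (z outside [9, 21.5]); Combining (union): the regions partially overlap — summed areas 492.50 mm² minus the doubly-counted overlap 66.00 mm² gives 426.50 mm² — area = 426.50 mm². Checking containment: the cross-section at z = 7.68 is a subset of the cross-section at z = 6.72.

entirely on top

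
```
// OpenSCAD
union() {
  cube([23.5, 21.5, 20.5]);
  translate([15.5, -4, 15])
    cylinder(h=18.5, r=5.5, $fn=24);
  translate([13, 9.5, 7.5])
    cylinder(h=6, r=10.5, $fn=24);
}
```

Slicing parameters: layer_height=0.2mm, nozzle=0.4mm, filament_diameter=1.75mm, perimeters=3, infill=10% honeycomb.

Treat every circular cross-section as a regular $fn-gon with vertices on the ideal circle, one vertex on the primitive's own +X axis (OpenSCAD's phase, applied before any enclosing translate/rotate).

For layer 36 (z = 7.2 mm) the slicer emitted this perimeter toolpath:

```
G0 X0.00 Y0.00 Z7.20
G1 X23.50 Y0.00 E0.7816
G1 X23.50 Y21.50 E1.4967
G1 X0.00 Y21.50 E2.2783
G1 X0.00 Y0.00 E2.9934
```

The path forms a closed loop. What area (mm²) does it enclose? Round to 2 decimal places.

505.25 mm²

Apply the shoelace formula to the sequence of (X, Y) vertices; enclosed area = 505.25 mm².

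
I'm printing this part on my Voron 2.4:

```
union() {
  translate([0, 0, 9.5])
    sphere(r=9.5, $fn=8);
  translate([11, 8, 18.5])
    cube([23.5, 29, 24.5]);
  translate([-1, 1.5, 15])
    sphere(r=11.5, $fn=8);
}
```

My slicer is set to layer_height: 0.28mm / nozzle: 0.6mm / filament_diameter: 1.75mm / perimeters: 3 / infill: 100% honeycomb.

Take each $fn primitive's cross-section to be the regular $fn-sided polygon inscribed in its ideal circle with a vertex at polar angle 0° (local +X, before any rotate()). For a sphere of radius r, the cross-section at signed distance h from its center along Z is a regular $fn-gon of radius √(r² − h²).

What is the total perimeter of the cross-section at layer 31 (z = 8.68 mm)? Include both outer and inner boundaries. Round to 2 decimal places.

62.22 mm

At z = 8.68 mm: the r=9.5 sphere contributes a regular 8-gon of circumradius √(9.5²−0.82²) = 9.465 (perimeter = 2·8·9.465·sin(180°/8) = 57.95 mm); the cube at (11, 8) is not intersected at this z (z outside [18.5, 43]); the sphere at (-1, 1.5): section is a regular 8-gon, circumradius = √(r²−h²) = √(11.5²−6.32²) = 9.608 (perimeter = 2·8·9.608·sin(180°/8) = 58.83 mm); Merging all regions: the regions partially overlap (shared area 223.98 mm²), so the edge portions inside another operand are dropped and the merged outline is re-measured after clipping — boundary = 62.22 mm. Overall, the cross-section is a single solid region. Total boundary length (outer) = 62.22 mm.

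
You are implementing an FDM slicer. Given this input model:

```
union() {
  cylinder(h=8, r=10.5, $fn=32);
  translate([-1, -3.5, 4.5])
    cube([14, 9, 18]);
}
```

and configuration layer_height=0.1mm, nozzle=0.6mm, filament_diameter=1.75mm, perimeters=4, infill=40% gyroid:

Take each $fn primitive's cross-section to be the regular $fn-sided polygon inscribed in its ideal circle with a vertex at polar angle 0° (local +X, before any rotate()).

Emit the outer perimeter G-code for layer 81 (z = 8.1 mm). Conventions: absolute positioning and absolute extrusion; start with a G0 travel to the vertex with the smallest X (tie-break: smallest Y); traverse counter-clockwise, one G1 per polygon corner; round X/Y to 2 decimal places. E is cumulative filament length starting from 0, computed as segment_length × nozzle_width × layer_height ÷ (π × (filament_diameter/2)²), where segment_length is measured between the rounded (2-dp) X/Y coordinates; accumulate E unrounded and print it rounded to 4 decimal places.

At z = 8.1 mm: the cylinder does not reach this height (z outside [0, 8]); the 14×9 cube at (-1, -3.5) contributes its full rectangle; Combining (union): only the 14×9 cube at (-1, -3.5) is present, so the union is just that shape — 1 connected region. The outline is a single polygon with 4 vertices. Extrusion per mm of travel: 0.6 × 0.1 / (π × 0.875²) = 0.024945. Accumulating E over each segment gives final E = 1.1475.

G0 X-1.00 Y-3.50 Z8.10
G1 X13.00 Y-3.50 E0.3492
G1 X13.00 Y5.50 E0.5737
G1 X-1.00 Y5.50 E0.9230
G1 X-1.00 Y-3.50 E1.1475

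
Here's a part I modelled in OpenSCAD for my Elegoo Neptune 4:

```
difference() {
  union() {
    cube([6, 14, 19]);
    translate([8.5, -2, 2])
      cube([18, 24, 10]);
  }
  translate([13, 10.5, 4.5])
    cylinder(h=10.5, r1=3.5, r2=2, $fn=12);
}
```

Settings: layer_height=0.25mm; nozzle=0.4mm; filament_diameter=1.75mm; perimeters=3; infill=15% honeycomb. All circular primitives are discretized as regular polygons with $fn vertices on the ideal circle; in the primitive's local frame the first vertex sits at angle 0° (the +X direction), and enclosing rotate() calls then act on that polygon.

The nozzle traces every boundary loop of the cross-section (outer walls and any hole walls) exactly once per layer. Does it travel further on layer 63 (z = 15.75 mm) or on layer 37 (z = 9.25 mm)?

layer 37 (z = 9.25 mm)

Layer 63 (z = 15.75): the 6×14 cube contributes its full rectangle (perimeter 40.00 mm); the cube at (8.5, -2) is absent (z outside [2, 12]); Merging all regions: only the 6×14 cube is present, so the union is just that shape — boundary = 40.00 mm; the cone at (13, 10.5) does not reach this height (z outside [4.5, 15]); Subtracting the remaining from the first: none of the subtracted shapes is present at this height, so that combined region is unchanged — boundary = 40.00 mm. So its perimeter = 40.00 mm. Layer 37 (z = 9.25): the 6×14 cube contributes its full rectangle (perimeter 40.00 mm); the cube at (8.5, -2) is present — its section is the full 18×24 rectangle (perimeter 84.00 mm); Merging all regions: the 2 present regions are separate (no shared area or edge), so areas and boundary lengths simply add and each stays a separate island — boundary = 124.00 mm; the cone at (13, 10.5) contributes a regular 12-gon of circumradius 2.821 (interpolated between r1=3.5 and r2=2 at t=0.452) (perimeter = 2·12·2.821·sin(180°/12) = 17.53 mm); After the difference (first − rest): starting from that combined region, the cone at (13, 10.5) lies wholly inside it (removes its full 23.88 mm² and its 17.53 mm outline becomes a hole wall) — boundary (outer + 1 inner loop) = 141.53 mm. So its perimeter = 141.53 mm. Layer 37 is larger (141.53 vs 40.00 mm).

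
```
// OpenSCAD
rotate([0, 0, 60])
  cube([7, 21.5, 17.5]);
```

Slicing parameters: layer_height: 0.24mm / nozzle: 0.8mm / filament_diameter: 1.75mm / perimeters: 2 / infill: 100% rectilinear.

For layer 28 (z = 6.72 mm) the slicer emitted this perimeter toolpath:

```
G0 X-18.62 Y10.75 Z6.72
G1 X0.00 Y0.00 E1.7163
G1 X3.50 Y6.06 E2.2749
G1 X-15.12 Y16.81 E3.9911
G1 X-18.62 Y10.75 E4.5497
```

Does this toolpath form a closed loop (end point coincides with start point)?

yes

Start point (G0): (-18.62, 10.75). End point (last G1): the path returns to the start — closed.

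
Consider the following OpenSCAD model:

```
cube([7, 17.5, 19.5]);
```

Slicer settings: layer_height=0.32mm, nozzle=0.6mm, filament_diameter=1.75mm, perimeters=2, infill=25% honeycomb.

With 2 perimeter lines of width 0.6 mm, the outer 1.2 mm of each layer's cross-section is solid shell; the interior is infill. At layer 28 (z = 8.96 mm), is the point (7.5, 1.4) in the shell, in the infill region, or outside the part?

At z = 8.96 mm: the 7×17.5 cube contributes its full rectangle. Overall, the cross-section is a single solid region. The nearest boundary edge runs (7.00, 0.00)→(7.00, 17.50); distance from the point to it = 0.50 mm. The point is not inside any of the regions above, so it lies outside the cross-section (0.50 mm from the nearest boundary).

outside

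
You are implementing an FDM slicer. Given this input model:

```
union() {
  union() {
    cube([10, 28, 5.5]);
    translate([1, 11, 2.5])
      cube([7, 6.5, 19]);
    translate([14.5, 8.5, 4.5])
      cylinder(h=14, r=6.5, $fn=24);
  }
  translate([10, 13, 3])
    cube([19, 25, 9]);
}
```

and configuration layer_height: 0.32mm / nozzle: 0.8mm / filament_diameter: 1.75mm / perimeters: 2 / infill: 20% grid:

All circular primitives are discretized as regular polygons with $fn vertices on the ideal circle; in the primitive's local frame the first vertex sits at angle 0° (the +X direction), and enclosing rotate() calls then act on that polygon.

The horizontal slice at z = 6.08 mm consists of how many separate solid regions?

At z = 6.08 mm: the cube is absent (z outside [0, 5.5]); the cube at (1, 11) (footprint 7×6.5) is included at this height; the r=6.5 cylinder at (14.5, 8.5) gives a regular 24-gon of circumradius 6.5 (constant along its height); Merging all regions: the 2 present regions are separate (no shared area or edge), so areas and boundary lengths simply add and each stays a separate island — 2 connected regions; the cube at (10, 13) is present — its section is the full 19×25 rectangle; Taking the union: the regions partially overlap (shared area 12.56 mm²), so overlapping operands fuse into one piece — 2 connected regions. The result has 2 disconnected regions.

2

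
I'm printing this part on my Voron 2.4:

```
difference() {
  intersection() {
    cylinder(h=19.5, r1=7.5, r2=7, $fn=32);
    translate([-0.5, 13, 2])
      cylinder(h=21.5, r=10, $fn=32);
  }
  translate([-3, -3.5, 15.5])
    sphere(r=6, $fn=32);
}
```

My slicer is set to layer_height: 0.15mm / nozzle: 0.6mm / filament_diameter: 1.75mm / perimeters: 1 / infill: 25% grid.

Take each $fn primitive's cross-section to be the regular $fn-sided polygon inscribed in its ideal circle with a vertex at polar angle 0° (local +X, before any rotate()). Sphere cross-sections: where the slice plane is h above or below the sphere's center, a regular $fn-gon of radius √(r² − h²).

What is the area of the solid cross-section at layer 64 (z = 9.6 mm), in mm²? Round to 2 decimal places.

At z = 9.6 mm: the cone contributes a regular 32-gon of circumradius 7.254 (interpolated between r1=7.5 and r2=7 at t=0.492) (area = (32/2)·7.254²·sin(360°/32) = 164.25 mm²); the r=10 cylinder at (-0.5, 13) gives a regular 32-gon of circumradius 10 (constant along its height) (area = (32/2)·10.000²·sin(360°/32) = 312.14 mm²); Taking the intersection: the r=10 cylinder at (-0.5, 13) partially overlaps the cone; clipping to the common part keeps 31.70 mm² — area = 31.70 mm²; the sphere at (-3, -3.5): section is a regular 32-gon, circumradius = √(r²−h²) = √(6²−5.9²) = 1.091 (area = (32/2)·1.091²·sin(360°/32) = 3.71 mm²); Taking the first minus the rest: starting from that combined region (31.70 mm²), the r=6 sphere at (-3, -3.5) misses the remaining region (no effect) — area = 31.70 mm². Overall, the cross-section is a single solid region. Net area = 31.70 mm².

31.70 mm²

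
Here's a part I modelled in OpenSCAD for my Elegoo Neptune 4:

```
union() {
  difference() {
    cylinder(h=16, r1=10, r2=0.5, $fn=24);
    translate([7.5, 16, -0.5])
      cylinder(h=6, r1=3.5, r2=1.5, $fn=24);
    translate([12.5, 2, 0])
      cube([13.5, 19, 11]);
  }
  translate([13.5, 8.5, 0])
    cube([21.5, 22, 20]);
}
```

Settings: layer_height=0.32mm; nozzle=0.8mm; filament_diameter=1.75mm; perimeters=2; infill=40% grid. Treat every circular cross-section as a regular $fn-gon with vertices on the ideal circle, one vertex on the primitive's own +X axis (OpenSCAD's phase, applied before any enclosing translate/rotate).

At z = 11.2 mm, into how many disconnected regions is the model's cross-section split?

2

At z = 11.2 mm: the cone (r1=10→r2=0.5) has section circumradius 3.350 here — a regular 24-gon; the cone at (7.5, 16) is not intersected at this z (z outside [-0.5, 5.5]); the cube at (12.5, 2) does not reach this height (z outside [0, 11]); Subtracting the remaining from the first: none of the subtracted shapes is present at this height, so the cone is unchanged — 1 connected region; the cube at (13.5, 8.5) is present — its section is the full 21.5×22 rectangle; Combining (union): the 2 present regions are separate (no shared area or edge), so areas and boundary lengths simply add and each stays a separate island — 2 connected regions. The result has 2 disconnected regions.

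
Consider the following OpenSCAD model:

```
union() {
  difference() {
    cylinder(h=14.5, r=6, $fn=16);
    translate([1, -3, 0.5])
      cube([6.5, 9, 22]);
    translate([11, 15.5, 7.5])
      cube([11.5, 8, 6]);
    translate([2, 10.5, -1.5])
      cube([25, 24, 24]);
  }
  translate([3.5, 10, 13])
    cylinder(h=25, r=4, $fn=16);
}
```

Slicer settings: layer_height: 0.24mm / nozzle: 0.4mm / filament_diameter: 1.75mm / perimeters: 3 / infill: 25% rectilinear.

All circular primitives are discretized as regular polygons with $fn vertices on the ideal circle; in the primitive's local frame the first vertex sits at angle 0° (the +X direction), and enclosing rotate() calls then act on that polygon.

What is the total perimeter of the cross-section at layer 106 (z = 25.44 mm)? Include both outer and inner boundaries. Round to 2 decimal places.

At z = 25.44 mm: the cylinder does not reach this height (z outside [0, 14.5]); the cube at (1, -3) is not intersected at this z (z outside [0.5, 22.5]); the cube at (11, 15.5) is absent (z outside [7.5, 13.5]); the cube at (2, 10.5) is absent (z outside [-1.5, 22.5]); Subtracting the remaining from the first: the first operand is absent here, so nothing remains; the cylinder at (3.5, 10): section is a regular 16-gon, circumradius r=4 (perimeter = 2·16·4.000·sin(180°/16) = 24.97 mm); Merging all regions: only the r=4 cylinder at (3.5, 10) is present, so the union is just that shape — boundary = 24.97 mm. Overall, the cross-section is a single solid region. Total boundary length (outer) = 24.97 mm.

24.97 mm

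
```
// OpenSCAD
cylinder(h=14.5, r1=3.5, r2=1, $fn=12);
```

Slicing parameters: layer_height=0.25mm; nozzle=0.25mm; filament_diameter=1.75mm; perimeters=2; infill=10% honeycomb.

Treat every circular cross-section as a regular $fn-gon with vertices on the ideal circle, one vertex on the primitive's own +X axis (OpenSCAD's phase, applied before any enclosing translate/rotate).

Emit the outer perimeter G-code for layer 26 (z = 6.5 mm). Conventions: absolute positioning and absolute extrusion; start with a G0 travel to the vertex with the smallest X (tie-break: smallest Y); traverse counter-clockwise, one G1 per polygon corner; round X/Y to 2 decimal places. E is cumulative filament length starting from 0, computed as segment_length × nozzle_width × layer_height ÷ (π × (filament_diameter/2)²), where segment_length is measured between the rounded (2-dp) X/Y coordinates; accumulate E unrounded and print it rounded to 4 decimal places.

At z = 6.5 mm: the cone (r1=3.5→r2=1) has section circumradius 2.379 here — a regular 12-gon. The outline is a single polygon with 12 vertices. Extrusion per mm of travel: 0.25 × 0.25 / (π × 0.875²) = 0.025984. Accumulating E over each segment gives final E = 0.3840.

G0 X-2.38 Y0.00 Z6.50
G1 X-2.06 Y-1.19 E0.0320
G1 X-1.19 Y-2.06 E0.0640
G1 X0.00 Y-2.38 E0.0960
G1 X1.19 Y-2.06 E0.1280
G1 X2.06 Y-1.19 E0.1600
G1 X2.38 Y0.00 E0.1920
G1 X2.06 Y1.19 E0.2240
G1 X1.19 Y2.06 E0.2560
G1 X0.00 Y2.38 E0.2880
G1 X-1.19 Y2.06 E0.3201
G1 X-2.06 Y1.19 E0.3520
G1 X-2.38 Y0.00 E0.3840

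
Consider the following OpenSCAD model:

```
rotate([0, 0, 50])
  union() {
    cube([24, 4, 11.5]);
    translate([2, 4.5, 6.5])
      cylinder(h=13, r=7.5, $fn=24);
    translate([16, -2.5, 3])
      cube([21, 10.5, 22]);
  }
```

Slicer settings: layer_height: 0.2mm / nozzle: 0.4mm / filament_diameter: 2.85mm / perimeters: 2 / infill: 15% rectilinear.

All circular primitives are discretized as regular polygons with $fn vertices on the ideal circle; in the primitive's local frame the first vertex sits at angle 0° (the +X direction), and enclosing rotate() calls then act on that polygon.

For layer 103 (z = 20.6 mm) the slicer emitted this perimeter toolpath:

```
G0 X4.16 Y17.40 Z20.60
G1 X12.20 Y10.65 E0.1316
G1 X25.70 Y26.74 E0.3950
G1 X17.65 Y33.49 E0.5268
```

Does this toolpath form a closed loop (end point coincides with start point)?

no

Start point (G0): (4.16, 17.40). End point (last G1): the path does not return to the start — open.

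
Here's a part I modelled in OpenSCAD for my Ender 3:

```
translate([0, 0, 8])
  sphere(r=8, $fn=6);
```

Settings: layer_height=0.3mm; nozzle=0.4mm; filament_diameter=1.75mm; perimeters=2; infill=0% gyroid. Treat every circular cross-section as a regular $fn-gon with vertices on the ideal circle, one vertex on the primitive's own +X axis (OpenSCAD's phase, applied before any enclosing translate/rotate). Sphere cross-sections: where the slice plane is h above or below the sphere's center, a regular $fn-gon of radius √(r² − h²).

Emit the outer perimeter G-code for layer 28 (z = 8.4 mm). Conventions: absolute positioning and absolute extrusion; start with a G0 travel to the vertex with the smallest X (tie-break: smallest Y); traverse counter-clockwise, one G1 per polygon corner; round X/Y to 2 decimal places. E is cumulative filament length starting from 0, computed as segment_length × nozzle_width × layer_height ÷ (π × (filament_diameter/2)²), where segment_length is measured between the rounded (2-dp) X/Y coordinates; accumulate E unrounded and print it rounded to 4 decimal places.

G0 X-7.99 Y0.00 Z8.40
G1 X-3.99 Y-6.92 E0.3988
G1 X3.99 Y-6.92 E0.7969
G1 X7.99 Y0.00 E1.1957
G1 X3.99 Y6.92 E1.5944
G1 X-3.99 Y6.92 E1.9925
G1 X-7.99 Y0.00 E2.3913

At z = 8.4 mm: the sphere: section is a regular 6-gon, circumradius = √(r²−h²) = √(8²−0.4²) = 7.990. The outline is a single polygon with 6 vertices. Extrusion per mm of travel: 0.4 × 0.3 / (π × 0.875²) = 0.049890. Accumulating E over each segment gives final E = 2.3913.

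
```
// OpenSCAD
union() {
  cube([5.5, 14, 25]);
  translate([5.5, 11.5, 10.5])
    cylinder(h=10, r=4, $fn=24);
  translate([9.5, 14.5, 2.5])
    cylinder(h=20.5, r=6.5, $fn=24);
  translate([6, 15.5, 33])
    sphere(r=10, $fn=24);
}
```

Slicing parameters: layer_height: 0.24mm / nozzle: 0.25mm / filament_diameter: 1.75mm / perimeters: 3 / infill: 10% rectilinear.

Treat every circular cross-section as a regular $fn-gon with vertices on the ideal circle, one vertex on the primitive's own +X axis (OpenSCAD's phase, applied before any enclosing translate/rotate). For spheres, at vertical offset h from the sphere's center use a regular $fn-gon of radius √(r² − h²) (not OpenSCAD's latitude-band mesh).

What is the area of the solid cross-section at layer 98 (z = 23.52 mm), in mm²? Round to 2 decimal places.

105.98 mm²

At z = 23.52 mm: the cube (footprint 5.5×14) is included at this height (area 77.00 mm²); the cylinder at (5.5, 11.5) is not intersected at this z (z outside [10.5, 20.5]); the cylinder at (9.5, 14.5) is not intersected at this z (z outside [2.5, 23]); the sphere at (6, 15.5): section is a regular 24-gon, circumradius = √(r²−h²) = √(10²−9.48²) = 3.183 (area = (24/2)·3.183²·sin(360°/24) = 31.46 mm²); Merging all regions: the regions partially overlap — summed areas 108.46 mm² minus the doubly-counted overlap 2.48 mm² gives 105.98 mm² — area = 105.98 mm². Overall, the cross-section is a single solid region. Net area = 105.98 mm².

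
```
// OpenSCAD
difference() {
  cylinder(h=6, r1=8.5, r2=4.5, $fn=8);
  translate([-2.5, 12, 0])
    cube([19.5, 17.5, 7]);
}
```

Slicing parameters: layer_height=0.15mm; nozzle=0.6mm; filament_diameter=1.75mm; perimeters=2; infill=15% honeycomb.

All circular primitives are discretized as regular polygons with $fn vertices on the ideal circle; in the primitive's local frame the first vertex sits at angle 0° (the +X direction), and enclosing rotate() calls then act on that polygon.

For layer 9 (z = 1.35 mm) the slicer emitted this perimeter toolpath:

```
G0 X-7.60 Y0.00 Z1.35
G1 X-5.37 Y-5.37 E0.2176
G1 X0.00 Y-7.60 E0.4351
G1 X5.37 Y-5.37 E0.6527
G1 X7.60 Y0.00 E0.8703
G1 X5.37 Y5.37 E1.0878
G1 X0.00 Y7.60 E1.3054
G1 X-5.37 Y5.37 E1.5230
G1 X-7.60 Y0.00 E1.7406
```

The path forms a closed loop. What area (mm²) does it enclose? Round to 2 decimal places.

Apply the shoelace formula to the sequence of (X, Y) vertices; enclosed area = 163.25 mm².

163.25 mm²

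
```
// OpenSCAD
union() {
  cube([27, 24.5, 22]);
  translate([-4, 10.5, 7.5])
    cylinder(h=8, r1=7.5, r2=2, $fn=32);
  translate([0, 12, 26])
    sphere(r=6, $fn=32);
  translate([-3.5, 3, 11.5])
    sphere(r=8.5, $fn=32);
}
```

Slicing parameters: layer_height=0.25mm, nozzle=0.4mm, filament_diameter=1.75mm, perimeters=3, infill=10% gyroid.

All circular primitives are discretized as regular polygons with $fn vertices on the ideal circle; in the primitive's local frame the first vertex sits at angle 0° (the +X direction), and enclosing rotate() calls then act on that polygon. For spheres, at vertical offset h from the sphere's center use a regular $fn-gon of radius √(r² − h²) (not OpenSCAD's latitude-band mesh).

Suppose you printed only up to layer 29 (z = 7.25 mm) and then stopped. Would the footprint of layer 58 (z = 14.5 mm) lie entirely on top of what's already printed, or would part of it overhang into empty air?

Compare the two slices. At z = 7.25: the cube is present — its section is the full 27×24.5 rectangle (area 661.50 mm²); the cone at (-4, 10.5) does not reach this height (z outside [7.5, 15.5]); the sphere at (0, 12) does not reach this height (|z−center|=18.750 > r=6); the sphere at (-3.5, 3): section is a regular 32-gon, circumradius = √(r²−h²) = √(8.5²−4.25²) = 7.361 (area = (32/2)·7.361²·sin(360°/32) = 169.14 mm²); Combining (union): the regions partially overlap — summed areas 830.64 mm² minus the doubly-counted overlap 28.50 mm² gives 802.14 mm² — area = 802.14 mm². At z = 14.5: the cube (footprint 27×24.5) is included at this height (area 661.50 mm²); the cone at (-4, 10.5) contributes a regular 32-gon of circumradius 2.688 (interpolated between r1=7.5 and r2=2 at t=0.875) (area = (32/2)·2.688²·sin(360°/32) = 22.55 mm²); the sphere at (0, 12) does not reach this height (|z−center|=11.500 > r=6); the sphere at (-3.5, 3): section is a regular 32-gon, circumradius = √(r²−h²) = √(8.5²−3²) = 7.953 (area = (32/2)·7.953²·sin(360°/32) = 197.43 mm²); Combining (union): the regions partially overlap — summed areas 881.48 mm² minus the doubly-counted overlap 47.89 mm² gives 833.58 mm² — area = 833.58 mm². Checking containment: at z = 14.5 the cross-section extends beyond the z = 7.25 cross-section by about 31.44 mm².

part overhangs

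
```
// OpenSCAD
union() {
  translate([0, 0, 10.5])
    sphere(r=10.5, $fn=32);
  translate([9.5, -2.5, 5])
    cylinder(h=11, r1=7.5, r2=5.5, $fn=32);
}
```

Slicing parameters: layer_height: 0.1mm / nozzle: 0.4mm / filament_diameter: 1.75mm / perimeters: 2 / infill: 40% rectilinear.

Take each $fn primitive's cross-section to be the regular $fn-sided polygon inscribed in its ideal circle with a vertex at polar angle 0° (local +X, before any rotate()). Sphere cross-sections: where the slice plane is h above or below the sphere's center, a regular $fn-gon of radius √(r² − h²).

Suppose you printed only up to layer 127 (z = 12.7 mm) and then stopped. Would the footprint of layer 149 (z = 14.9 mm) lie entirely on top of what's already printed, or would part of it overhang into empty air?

entirely on top

Compare the two slices. At z = 12.7: the sphere: section is a regular 32-gon, circumradius = √(r²−h²) = √(10.5²−2.2²) = 10.267 (area = (32/2)·10.267²·sin(360°/32) = 329.03 mm²); the cone at (9.5, -2.5) (r1=7.5→r2=5.5) has section circumradius 6.100 here — a regular 32-gon (area = (32/2)·6.100²·sin(360°/32) = 116.15 mm²); Merging all regions: the regions partially overlap — summed areas 445.18 mm² minus the doubly-counted overlap 55.49 mm² gives 389.69 mm² — area = 389.69 mm². At z = 14.9: the r=10.5 sphere contributes a regular 32-gon of circumradius √(10.5²−4.4²) = 9.534 (area = (32/2)·9.534²·sin(360°/32) = 283.71 mm²); the cone at (9.5, -2.5): at t=0.900 of its height the radius interpolates to r₁+(r₂−r₁)t = 5.700, giving a regular 32-gon of that circumradius (area = (32/2)·5.700²·sin(360°/32) = 101.42 mm²); Taking the union: the regions partially overlap — summed areas 385.12 mm² minus the doubly-counted overlap 40.77 mm² gives 344.36 mm² — area = 344.36 mm². Checking containment: the cross-section at z = 14.9 is a subset of the cross-section at z = 12.7.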